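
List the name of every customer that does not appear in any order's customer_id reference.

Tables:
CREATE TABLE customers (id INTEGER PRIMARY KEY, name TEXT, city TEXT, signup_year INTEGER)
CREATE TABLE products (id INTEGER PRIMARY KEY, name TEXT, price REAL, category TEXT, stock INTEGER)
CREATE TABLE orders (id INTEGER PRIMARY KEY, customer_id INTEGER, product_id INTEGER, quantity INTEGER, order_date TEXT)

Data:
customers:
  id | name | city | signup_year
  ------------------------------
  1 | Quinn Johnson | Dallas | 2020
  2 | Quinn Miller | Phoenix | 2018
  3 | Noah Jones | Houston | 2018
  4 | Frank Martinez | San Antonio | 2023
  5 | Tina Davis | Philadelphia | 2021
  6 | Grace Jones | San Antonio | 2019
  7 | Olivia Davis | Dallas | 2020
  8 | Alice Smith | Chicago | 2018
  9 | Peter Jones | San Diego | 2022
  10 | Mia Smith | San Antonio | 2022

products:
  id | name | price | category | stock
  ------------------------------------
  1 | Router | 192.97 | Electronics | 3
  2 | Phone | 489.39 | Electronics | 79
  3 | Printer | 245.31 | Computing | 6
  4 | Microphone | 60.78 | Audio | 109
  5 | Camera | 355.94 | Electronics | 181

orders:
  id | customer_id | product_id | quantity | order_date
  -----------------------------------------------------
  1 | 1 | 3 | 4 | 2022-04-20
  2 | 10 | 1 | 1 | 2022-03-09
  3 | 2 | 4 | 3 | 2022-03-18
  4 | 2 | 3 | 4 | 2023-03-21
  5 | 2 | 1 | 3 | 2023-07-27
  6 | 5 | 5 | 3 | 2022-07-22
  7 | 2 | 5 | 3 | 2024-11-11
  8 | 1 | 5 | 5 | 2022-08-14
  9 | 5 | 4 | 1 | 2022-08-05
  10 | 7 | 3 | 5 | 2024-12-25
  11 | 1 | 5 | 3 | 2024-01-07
SELECT p.name FROM customers p LEFT JOIN orders c ON c.customer_id = p.id WHERE c.id IS NULL

Execution result:
name
Noah Jones
Frank Martinez
Grace Jones
Alice Smith
Peter Jones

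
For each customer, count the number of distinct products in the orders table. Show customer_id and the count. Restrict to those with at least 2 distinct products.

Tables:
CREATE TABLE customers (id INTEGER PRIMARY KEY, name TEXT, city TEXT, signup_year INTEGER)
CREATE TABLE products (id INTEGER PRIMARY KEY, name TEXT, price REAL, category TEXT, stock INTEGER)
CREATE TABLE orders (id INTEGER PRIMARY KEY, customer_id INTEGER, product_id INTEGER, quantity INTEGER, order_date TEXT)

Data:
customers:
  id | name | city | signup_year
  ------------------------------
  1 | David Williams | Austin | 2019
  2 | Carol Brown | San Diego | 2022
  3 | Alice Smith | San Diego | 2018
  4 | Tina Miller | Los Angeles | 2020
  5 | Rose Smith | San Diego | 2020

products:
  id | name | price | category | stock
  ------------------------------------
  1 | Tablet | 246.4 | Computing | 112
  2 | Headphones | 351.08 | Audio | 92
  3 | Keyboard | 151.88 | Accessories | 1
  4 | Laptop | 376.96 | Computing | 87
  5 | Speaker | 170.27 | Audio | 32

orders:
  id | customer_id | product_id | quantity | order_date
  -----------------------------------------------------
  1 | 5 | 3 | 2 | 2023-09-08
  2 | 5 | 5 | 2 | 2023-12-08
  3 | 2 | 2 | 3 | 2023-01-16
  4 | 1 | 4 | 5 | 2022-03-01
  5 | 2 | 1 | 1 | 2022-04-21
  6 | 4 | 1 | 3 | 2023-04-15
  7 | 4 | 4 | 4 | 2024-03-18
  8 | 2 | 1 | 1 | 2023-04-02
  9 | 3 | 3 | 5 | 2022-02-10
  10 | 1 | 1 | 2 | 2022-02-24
SELECT customer_id, COUNT(DISTINCT product_id) AS distinct_product_count FROM orders GROUP BY customer_id HAVING COUNT(DISTINCT product_id) >= 2

Execution result:
customer_id | distinct_product_count
1 | 2
2 | 2
4 | 2
5 | 2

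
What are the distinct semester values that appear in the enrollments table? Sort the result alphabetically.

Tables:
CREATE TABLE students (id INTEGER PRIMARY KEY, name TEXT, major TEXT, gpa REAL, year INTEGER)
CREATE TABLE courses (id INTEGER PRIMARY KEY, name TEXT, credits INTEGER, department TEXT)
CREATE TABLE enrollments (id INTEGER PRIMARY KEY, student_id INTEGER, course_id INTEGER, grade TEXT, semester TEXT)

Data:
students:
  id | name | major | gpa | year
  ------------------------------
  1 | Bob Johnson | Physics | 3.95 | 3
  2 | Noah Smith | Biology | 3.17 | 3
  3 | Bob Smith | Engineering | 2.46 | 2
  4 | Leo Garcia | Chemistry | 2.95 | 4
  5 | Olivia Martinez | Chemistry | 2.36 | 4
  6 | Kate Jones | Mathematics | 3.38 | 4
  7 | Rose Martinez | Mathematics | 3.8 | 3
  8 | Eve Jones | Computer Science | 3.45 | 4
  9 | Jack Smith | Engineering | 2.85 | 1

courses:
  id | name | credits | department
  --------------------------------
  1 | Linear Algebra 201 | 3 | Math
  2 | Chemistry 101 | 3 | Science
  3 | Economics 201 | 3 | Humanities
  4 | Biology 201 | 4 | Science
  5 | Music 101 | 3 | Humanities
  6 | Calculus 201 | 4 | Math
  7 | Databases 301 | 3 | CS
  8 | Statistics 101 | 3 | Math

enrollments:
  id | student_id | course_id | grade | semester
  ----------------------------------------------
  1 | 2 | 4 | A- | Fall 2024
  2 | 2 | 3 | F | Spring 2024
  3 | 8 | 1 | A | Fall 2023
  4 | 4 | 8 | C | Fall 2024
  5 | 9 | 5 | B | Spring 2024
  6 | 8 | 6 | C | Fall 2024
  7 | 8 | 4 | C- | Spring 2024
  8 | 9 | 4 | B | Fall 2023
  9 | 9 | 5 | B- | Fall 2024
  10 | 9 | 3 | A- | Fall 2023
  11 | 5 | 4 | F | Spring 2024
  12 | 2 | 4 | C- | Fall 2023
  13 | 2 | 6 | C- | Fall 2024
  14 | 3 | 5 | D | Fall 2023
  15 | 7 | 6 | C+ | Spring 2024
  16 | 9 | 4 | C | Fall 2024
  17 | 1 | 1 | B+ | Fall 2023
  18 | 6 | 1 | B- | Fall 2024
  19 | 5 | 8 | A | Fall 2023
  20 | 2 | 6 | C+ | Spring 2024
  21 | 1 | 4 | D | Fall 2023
SELECT DISTINCT semester FROM enrollments ORDER BY semester

Execution result:
semester
Fall 2023
Fall 2024
Spring 2024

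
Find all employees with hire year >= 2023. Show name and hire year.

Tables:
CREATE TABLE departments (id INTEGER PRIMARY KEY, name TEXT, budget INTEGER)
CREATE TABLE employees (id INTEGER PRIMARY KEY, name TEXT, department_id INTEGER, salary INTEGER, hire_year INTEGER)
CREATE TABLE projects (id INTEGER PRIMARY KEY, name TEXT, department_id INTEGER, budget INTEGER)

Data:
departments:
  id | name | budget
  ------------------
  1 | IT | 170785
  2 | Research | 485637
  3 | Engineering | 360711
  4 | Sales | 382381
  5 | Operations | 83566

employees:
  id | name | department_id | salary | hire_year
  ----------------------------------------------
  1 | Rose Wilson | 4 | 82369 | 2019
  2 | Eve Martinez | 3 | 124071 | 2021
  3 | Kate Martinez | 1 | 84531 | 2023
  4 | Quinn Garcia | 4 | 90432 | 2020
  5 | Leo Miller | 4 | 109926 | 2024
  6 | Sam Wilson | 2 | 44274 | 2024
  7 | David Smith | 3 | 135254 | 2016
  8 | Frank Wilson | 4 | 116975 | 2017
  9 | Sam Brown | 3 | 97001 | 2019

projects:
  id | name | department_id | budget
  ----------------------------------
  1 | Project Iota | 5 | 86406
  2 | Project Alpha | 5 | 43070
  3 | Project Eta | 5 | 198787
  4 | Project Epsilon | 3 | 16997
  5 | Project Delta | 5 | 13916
SELECT name, hire_year FROM employees WHERE hire_year >= 2023

Execution result:
name | hire_year
Kate Martinez | 2023
Leo Miller | 2024
Sam Wilson | 2024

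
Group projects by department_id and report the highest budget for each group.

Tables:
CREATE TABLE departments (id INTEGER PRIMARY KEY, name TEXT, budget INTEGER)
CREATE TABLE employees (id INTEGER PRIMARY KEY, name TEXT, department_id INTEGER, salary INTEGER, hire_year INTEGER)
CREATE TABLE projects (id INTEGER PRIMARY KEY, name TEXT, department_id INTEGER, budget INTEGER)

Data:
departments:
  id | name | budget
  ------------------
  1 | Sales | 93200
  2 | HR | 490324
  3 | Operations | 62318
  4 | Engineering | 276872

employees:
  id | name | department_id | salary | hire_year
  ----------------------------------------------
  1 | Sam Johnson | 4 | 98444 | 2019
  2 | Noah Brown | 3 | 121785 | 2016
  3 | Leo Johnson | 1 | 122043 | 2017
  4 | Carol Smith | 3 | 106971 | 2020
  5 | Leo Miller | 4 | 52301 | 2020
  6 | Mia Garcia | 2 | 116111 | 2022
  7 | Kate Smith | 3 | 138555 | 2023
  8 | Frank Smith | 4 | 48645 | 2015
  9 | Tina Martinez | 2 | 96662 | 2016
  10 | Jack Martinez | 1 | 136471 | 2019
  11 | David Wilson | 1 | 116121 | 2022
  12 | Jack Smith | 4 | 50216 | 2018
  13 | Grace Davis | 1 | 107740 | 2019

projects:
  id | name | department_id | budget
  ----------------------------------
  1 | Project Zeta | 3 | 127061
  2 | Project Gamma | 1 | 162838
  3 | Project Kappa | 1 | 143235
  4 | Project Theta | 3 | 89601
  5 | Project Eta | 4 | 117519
SELECT department_id, MAX(budget) AS max_budget FROM projects GROUP BY department_id

Execution result:
department_id | max_budget
1 | 162838
3 | 127061
4 | 117519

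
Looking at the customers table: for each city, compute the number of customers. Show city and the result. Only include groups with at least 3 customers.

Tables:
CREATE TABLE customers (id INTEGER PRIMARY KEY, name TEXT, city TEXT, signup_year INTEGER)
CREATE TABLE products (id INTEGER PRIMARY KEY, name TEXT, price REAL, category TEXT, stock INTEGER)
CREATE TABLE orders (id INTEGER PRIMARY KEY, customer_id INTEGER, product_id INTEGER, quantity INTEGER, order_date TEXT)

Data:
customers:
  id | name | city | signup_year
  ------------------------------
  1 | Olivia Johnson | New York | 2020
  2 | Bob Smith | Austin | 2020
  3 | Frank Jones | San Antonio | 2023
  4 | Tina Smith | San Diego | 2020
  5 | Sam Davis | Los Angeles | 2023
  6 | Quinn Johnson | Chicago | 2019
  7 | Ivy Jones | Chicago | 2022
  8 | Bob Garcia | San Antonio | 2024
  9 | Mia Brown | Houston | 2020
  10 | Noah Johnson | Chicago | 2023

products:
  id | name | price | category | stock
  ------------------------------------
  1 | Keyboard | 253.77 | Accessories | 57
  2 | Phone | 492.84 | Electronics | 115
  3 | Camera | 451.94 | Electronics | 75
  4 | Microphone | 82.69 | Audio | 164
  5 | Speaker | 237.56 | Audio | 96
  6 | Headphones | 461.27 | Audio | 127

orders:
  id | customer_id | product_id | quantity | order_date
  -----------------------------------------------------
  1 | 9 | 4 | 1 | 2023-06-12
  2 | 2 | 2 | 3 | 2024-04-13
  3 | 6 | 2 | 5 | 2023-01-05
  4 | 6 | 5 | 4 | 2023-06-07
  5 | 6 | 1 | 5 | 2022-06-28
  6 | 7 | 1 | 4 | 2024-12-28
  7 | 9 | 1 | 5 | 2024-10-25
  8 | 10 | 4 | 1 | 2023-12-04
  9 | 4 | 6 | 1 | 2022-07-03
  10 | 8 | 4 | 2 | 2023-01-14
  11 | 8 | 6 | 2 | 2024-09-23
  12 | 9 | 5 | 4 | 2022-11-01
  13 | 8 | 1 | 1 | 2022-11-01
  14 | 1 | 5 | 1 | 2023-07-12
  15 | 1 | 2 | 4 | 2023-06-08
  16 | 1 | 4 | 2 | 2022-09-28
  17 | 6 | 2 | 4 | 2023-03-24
SELECT city, COUNT(*) AS n FROM customers GROUP BY city HAVING COUNT(*) >= 3

Execution result:
city | n
Chicago | 3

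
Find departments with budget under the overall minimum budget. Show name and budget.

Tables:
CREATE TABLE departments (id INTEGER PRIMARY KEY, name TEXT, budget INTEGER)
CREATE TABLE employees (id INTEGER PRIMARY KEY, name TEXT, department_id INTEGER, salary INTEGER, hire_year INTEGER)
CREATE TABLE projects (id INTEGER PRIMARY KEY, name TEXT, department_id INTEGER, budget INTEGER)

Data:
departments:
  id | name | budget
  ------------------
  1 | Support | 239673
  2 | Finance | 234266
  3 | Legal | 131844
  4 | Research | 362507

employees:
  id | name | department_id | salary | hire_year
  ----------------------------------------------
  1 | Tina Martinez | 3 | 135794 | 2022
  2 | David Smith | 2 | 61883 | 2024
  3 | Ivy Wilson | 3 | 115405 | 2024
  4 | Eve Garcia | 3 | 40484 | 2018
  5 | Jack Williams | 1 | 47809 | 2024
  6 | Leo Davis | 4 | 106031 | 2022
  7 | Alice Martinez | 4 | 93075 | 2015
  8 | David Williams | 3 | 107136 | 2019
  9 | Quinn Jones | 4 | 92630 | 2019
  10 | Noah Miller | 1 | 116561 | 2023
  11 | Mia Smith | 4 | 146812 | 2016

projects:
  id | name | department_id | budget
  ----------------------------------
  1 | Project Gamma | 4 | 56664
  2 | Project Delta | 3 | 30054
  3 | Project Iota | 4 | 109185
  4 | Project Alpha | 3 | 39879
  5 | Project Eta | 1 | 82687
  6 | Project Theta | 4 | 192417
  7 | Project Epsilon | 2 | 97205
SELECT name, budget FROM departments WHERE budget < (SELECT MIN(budget) FROM departments)

Execution result:
(no rows)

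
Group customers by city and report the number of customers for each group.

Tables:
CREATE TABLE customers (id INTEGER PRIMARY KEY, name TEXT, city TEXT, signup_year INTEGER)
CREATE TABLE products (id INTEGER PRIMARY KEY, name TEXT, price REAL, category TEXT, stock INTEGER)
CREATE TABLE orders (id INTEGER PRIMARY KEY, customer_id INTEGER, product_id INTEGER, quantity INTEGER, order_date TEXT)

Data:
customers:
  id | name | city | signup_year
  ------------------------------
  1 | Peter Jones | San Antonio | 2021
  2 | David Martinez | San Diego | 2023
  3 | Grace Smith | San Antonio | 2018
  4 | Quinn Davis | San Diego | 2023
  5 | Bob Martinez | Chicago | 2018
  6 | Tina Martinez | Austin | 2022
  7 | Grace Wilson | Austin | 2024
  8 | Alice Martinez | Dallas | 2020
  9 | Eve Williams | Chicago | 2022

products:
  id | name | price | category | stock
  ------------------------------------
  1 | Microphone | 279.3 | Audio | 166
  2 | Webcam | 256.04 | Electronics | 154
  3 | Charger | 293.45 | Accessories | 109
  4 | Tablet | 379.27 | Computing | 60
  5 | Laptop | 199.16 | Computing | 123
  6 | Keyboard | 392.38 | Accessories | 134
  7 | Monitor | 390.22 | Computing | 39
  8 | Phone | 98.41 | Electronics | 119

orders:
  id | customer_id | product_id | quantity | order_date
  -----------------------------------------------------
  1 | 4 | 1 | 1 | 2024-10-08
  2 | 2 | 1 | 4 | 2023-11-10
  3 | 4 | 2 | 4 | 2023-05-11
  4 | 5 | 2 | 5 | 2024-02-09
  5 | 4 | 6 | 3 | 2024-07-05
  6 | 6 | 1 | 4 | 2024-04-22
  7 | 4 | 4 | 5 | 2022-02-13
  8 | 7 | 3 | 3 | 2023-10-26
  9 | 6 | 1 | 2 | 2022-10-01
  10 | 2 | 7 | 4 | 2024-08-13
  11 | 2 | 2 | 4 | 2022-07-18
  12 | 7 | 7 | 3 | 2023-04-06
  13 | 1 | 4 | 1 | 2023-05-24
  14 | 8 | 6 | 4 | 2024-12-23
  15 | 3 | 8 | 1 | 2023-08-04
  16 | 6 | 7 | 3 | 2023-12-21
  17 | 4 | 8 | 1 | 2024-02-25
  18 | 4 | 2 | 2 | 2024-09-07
SELECT city, COUNT(*) AS n FROM customers GROUP BY city

Execution result:
city | n
Austin | 2
Chicago | 2
Dallas | 1
San Antonio | 2
San Diego | 2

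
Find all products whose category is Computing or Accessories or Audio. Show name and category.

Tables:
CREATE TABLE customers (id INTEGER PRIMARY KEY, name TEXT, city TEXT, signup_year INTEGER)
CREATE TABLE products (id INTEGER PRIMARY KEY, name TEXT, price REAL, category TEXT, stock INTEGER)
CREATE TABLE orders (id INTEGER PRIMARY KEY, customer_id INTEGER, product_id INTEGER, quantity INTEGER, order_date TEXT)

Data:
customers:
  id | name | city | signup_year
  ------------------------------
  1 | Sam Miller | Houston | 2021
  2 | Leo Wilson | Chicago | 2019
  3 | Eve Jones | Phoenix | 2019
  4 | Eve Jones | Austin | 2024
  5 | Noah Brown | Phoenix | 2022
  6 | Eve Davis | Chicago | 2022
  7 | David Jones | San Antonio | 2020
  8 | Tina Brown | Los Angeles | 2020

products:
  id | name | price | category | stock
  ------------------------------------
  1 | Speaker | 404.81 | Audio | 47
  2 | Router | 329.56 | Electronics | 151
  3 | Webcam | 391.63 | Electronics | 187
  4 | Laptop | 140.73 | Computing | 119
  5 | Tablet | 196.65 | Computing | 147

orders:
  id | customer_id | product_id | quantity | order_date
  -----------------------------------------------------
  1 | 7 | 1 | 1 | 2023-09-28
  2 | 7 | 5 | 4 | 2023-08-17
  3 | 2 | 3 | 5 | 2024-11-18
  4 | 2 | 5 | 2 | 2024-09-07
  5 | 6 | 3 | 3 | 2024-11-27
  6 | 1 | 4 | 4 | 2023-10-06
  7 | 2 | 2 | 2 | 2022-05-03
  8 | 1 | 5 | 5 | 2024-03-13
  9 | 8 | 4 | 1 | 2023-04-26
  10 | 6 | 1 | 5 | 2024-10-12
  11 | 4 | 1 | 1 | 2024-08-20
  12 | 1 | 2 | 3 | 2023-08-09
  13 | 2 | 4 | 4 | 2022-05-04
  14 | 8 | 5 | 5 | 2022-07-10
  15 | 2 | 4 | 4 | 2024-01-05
SELECT name, category FROM products WHERE category IN ('Computing', 'Accessories', 'Audio')

Execution result:
name | category
Speaker | Audio
Laptop | Computing
Tablet | Computing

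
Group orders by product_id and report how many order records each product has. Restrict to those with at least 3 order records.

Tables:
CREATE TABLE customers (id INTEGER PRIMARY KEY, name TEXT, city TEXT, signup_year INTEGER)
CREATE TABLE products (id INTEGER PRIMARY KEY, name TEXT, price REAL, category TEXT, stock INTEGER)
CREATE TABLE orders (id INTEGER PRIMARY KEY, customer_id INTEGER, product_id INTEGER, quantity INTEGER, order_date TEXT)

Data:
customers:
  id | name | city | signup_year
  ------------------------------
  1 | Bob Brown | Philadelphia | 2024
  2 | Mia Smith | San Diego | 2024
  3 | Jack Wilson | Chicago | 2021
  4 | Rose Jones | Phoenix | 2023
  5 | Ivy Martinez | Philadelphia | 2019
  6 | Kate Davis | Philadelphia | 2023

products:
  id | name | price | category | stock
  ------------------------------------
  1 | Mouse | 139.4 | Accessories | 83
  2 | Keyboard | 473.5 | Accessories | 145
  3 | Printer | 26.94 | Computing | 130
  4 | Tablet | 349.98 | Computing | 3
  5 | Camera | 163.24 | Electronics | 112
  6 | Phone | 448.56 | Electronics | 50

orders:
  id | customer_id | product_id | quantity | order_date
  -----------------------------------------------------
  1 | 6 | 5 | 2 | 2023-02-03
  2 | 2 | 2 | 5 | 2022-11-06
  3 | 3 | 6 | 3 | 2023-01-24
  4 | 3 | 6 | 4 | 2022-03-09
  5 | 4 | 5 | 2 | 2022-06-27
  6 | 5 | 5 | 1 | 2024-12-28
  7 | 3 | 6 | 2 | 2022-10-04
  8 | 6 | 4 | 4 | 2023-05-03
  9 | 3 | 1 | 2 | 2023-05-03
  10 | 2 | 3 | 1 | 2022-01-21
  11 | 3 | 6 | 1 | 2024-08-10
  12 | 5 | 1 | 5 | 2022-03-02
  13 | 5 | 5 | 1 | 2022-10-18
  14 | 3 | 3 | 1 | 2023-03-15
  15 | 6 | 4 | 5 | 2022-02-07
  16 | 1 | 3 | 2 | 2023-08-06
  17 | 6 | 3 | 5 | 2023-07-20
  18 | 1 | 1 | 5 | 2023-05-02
SELECT product_id, COUNT(*) AS order_count FROM orders GROUP BY product_id HAVING COUNT(*) >= 3

Execution result:
product_id | order_count
1 | 3
3 | 4
5 | 4
6 | 4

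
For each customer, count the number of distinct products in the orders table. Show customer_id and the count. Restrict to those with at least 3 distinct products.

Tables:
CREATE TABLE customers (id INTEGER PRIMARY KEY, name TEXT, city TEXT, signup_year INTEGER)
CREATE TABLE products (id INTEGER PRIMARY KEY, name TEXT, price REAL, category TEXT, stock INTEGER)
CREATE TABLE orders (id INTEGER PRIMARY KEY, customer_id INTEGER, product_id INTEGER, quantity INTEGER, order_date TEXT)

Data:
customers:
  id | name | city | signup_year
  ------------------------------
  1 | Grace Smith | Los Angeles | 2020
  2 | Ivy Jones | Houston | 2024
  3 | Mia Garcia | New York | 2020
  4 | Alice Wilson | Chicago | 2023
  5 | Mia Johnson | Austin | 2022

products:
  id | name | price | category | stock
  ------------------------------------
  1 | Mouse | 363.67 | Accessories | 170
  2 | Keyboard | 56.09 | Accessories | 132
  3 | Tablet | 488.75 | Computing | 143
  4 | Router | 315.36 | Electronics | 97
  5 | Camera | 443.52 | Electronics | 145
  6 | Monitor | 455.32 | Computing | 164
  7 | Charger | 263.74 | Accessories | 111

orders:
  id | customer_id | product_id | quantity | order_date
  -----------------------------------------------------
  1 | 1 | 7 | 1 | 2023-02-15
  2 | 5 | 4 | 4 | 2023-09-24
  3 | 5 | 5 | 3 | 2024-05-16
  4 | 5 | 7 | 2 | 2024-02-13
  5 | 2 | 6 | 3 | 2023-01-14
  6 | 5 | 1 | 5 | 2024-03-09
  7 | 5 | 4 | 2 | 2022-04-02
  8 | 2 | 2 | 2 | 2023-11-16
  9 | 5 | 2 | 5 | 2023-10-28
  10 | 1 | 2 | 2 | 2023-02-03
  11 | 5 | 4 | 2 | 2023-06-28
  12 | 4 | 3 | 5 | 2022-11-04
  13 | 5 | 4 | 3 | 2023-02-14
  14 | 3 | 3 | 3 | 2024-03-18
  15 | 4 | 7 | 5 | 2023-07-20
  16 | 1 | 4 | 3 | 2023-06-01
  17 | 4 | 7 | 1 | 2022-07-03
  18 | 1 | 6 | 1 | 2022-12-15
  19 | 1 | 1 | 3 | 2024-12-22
SELECT customer_id, COUNT(DISTINCT product_id) AS distinct_product_count FROM orders GROUP BY customer_id HAVING COUNT(DISTINCT product_id) >= 3

Execution result:
customer_id | distinct_product_count
1 | 5
5 | 5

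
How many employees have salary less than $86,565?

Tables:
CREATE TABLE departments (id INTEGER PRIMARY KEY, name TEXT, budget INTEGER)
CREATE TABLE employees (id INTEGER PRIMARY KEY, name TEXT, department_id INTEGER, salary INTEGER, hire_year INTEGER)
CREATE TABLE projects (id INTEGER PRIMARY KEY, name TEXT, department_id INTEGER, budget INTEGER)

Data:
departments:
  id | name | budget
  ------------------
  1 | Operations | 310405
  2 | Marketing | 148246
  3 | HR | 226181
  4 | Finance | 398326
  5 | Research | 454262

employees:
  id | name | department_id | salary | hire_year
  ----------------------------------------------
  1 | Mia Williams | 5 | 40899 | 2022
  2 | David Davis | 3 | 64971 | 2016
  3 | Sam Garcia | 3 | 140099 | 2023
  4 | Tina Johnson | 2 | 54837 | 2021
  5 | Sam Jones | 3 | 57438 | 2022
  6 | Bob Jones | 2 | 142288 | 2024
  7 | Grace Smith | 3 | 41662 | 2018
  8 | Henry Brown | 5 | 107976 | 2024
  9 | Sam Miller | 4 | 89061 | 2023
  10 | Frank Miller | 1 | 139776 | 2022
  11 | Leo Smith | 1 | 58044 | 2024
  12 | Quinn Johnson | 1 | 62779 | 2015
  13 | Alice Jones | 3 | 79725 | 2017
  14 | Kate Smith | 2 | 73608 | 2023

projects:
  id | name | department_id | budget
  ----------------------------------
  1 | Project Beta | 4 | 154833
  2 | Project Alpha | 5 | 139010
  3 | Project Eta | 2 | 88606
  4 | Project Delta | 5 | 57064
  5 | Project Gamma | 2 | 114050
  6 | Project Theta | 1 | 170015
SELECT COUNT(*) FROM employees WHERE salary < 86565

Execution result:
9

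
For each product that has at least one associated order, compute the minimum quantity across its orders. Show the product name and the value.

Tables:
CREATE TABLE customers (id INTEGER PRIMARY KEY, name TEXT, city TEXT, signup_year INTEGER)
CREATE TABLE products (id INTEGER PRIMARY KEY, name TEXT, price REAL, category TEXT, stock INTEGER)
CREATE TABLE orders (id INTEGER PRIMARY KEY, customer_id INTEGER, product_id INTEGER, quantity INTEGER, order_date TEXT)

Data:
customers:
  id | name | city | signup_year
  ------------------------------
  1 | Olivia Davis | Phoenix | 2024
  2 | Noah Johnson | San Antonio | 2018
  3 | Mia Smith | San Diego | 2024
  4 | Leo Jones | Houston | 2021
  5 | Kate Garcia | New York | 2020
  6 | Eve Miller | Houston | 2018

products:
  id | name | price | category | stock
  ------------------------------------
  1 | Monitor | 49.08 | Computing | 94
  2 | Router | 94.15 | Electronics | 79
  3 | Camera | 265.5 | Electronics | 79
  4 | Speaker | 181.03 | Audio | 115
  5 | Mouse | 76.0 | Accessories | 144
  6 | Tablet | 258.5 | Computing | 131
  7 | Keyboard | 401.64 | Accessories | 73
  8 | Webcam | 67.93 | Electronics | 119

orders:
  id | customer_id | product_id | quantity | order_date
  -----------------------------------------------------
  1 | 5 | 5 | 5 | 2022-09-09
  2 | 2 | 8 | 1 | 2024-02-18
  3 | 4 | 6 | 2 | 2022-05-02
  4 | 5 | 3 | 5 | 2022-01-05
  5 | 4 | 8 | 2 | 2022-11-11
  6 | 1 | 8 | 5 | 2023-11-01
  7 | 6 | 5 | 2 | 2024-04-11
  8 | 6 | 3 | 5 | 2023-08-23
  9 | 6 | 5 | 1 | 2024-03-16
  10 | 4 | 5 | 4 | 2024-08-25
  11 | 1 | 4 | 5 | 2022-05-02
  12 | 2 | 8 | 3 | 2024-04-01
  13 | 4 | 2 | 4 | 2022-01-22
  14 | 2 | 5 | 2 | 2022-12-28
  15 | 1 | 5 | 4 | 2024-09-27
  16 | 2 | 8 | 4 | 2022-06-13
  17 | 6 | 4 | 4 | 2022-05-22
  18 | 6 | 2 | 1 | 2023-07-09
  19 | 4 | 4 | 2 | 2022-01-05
SELECT p.name, MIN(c.quantity) AS min_quantity FROM orders c JOIN products p ON c.product_id = p.id GROUP BY p.id, p.name

Execution result:
name | min_quantity
Router | 1
Camera | 5
Speaker | 2
Mouse | 1
Tablet | 2
Webcam | 1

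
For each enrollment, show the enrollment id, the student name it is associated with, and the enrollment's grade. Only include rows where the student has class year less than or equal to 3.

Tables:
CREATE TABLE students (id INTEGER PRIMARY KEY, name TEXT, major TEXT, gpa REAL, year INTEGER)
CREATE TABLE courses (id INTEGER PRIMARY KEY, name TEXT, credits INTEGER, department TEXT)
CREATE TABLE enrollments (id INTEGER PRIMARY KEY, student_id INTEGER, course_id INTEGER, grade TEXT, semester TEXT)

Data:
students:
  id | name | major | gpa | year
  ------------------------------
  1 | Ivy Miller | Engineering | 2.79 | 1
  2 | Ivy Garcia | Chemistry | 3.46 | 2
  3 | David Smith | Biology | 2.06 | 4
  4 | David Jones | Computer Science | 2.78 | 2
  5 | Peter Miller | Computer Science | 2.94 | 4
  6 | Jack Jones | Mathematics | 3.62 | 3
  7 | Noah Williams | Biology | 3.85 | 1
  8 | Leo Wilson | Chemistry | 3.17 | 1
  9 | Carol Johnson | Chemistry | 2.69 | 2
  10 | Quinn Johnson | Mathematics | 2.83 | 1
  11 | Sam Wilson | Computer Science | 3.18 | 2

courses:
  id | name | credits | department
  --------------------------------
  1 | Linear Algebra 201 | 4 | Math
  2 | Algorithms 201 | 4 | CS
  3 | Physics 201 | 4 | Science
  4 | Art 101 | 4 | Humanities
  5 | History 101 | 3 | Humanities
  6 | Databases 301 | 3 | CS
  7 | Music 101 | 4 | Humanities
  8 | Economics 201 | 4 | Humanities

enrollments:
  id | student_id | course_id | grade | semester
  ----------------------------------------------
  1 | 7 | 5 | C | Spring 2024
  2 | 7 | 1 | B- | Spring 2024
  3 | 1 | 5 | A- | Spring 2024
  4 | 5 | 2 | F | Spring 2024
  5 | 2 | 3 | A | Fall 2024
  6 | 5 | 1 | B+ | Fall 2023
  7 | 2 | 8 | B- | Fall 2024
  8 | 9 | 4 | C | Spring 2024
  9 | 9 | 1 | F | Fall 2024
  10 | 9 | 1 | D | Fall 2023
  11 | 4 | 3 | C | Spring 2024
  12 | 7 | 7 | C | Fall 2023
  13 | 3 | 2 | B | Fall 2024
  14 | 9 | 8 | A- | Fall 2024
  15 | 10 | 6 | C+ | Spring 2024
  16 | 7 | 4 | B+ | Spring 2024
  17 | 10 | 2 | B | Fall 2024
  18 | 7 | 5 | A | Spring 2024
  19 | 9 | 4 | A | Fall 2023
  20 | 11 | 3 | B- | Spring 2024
SELECT c.id, p.name AS student, c.grade FROM enrollments c JOIN students p ON c.student_id = p.id WHERE p.year <= 3

Execution result:
id | student | grade
1 | Noah Williams | C
2 | Noah Williams | B-
3 | Ivy Miller | A-
5 | Ivy Garcia | A
7 | Ivy Garcia | B-
8 | Carol Johnson | C
9 | Carol Johnson | F
10 | Carol Johnson | D
11 | David Jones | C
12 | Noah Williams | C
14 | Carol Johnson | A-
15 | Quinn Johnson | C+
16 | Noah Williams | B+
17 | Quinn Johnson | B
18 | Noah Williams | A
19 | Carol Johnson | A
20 | Sam Wilson | B-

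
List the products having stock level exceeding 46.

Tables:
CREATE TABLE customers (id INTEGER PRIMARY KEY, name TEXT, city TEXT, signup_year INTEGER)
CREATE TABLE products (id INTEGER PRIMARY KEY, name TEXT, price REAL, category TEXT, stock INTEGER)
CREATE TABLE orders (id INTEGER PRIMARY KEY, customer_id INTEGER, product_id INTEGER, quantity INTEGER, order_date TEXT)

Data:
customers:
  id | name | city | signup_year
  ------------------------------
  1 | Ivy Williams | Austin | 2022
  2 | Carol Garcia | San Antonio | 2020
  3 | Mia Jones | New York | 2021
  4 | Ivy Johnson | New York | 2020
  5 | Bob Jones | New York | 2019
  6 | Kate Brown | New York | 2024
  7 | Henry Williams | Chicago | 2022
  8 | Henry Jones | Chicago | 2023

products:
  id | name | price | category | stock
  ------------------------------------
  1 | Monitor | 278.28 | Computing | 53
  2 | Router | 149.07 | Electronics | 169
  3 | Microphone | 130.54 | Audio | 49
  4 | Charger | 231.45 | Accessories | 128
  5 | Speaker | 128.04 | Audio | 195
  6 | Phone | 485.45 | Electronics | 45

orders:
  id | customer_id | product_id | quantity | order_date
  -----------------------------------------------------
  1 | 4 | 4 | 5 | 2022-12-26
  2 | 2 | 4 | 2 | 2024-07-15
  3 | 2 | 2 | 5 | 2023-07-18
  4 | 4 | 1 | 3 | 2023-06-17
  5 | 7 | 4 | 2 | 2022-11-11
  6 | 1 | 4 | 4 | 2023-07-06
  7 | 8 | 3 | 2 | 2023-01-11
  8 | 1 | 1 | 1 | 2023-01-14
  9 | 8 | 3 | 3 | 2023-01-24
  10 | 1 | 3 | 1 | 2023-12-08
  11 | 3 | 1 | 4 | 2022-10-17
SELECT name, stock FROM products WHERE stock > 46

Execution result:
name | stock
Monitor | 53
Router | 169
Microphone | 49
Charger | 128
Speaker | 195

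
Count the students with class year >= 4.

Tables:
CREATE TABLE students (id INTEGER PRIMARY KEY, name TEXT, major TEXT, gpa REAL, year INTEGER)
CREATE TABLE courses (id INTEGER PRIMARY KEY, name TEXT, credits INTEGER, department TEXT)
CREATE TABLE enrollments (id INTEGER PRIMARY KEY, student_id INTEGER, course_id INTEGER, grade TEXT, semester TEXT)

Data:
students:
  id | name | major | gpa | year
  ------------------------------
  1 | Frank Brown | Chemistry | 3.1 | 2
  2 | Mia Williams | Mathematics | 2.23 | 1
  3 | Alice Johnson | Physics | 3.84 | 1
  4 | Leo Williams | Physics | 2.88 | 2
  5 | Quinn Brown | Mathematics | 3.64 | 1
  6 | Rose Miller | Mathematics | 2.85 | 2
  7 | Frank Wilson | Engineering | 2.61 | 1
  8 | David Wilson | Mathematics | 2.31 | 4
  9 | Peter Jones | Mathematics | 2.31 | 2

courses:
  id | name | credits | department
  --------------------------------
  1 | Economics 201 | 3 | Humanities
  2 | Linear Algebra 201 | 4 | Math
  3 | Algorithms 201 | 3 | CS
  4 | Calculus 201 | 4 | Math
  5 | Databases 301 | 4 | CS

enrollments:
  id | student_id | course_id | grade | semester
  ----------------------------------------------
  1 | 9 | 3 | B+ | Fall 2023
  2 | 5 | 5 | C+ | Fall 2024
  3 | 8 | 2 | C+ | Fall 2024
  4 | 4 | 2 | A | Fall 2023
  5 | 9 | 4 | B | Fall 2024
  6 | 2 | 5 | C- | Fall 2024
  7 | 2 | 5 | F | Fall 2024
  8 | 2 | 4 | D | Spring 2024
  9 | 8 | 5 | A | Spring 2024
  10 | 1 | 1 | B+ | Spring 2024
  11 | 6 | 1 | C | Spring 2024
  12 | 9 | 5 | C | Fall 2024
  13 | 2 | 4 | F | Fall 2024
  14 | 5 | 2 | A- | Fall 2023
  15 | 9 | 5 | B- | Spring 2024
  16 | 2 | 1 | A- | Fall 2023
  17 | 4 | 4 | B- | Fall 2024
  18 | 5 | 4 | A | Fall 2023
SELECT COUNT(*) FROM students WHERE year >= 4

Execution result:
1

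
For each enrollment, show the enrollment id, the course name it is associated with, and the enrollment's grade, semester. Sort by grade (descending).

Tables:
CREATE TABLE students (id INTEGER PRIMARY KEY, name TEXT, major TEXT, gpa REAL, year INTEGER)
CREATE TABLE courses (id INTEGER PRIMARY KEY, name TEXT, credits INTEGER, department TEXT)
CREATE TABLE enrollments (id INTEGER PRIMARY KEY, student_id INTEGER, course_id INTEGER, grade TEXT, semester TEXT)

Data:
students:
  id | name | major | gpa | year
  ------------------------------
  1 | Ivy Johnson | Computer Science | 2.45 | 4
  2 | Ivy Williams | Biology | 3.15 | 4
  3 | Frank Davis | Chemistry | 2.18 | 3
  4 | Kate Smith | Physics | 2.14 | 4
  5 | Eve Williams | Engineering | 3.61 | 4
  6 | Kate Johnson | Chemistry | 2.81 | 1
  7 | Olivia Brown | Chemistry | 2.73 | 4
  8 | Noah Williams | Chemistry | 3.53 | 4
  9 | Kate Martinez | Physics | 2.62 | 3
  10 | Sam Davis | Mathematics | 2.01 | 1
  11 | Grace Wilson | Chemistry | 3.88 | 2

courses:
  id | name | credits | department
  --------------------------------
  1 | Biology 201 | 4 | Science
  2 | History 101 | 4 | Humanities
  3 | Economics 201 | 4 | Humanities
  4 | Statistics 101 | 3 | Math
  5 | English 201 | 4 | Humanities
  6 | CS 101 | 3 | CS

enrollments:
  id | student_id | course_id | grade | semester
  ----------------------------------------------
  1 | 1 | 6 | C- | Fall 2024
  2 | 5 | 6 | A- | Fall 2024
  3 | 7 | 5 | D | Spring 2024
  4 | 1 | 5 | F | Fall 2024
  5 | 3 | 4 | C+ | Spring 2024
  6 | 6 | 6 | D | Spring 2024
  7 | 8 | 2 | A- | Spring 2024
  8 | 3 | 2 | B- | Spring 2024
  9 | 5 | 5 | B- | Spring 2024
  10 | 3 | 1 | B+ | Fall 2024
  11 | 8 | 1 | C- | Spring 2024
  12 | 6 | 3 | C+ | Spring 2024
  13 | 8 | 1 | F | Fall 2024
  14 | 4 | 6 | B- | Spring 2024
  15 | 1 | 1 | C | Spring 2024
SELECT c.id, p.name AS course, c.grade, c.semester FROM enrollments c JOIN courses p ON c.course_id = p.id ORDER BY c.grade DESC

Execution result:
id | course | grade | semester
4 | English 201 | F | Fall 2024
13 | Biology 201 | F | Fall 2024
3 | English 201 | D | Spring 2024
6 | CS 101 | D | Spring 2024
1 | CS 101 | C- | Fall 2024
11 | Biology 201 | C- | Spring 2024
5 | Statistics 101 | C+ | Spring 2024
12 | Economics 201 | C+ | Spring 2024
15 | Biology 201 | C | Spring 2024
8 | History 101 | B- | Spring 2024
9 | English 201 | B- | Spring 2024
14 | CS 101 | B- | Spring 2024
10 | Biology 201 | B+ | Fall 2024
2 | CS 101 | A- | Fall 2024
7 | History 101 | A- | Spring 2024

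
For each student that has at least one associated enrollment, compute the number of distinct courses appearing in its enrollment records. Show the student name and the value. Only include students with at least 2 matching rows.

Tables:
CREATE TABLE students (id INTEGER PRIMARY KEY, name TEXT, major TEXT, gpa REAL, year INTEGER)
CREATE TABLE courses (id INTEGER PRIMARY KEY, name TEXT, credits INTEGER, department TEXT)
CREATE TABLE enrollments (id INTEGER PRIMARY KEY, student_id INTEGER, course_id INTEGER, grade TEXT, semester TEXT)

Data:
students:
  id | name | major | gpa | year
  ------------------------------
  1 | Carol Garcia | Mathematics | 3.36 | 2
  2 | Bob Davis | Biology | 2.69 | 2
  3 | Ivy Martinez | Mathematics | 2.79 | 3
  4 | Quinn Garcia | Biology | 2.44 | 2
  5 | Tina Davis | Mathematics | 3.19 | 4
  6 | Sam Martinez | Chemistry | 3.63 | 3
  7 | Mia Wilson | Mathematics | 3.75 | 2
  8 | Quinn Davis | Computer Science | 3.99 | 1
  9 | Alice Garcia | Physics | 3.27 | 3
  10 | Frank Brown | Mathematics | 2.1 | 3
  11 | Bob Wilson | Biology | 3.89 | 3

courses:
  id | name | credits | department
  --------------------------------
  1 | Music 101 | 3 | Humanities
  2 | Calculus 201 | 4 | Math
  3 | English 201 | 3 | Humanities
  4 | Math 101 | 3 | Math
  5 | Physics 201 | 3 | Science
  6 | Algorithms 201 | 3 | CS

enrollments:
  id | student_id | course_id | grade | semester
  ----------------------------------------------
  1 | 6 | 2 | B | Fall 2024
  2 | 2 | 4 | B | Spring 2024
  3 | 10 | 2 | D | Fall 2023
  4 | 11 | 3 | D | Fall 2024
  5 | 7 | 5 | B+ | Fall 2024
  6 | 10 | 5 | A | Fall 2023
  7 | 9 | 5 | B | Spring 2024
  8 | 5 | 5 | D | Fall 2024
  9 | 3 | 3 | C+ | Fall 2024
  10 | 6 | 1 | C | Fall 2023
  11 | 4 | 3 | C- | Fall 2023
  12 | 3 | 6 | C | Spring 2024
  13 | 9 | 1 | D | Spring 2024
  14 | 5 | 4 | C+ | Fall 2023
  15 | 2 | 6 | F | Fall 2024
SELECT p.name, COUNT(DISTINCT c.course_id) AS distinct_course_count FROM enrollments c JOIN students p ON c.student_id = p.id GROUP BY p.id, p.name HAVING COUNT(*) >= 2

Execution result:
name | distinct_course_count
Bob Davis | 2
Ivy Martinez | 2
Tina Davis | 2
Sam Martinez | 2
Alice Garcia | 2
Frank Brown | 2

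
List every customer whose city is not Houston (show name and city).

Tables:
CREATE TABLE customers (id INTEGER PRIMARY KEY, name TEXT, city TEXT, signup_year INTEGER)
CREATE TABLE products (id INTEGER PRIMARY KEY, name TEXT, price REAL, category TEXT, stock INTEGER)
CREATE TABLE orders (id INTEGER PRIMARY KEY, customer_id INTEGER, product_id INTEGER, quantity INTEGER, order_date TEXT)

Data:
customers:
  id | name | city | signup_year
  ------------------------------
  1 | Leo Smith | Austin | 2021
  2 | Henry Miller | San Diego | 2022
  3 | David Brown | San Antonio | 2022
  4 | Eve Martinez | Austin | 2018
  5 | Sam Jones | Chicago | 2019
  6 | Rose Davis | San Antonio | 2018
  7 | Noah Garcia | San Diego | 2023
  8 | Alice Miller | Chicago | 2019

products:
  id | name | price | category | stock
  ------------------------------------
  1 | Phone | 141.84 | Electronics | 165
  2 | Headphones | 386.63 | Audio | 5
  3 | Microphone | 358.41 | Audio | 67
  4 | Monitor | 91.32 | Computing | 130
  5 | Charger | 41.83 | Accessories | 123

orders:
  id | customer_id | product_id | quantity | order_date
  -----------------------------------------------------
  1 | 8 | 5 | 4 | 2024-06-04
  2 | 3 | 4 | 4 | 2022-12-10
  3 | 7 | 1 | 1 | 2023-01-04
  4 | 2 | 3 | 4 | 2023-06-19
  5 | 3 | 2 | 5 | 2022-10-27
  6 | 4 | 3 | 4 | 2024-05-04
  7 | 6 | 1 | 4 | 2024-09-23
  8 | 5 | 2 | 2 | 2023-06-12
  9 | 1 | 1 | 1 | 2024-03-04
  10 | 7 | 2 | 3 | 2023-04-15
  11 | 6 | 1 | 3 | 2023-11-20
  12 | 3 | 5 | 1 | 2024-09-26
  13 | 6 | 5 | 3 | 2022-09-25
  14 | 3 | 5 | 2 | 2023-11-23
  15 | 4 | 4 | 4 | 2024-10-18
SELECT name, city FROM customers WHERE city <> 'Houston'

Execution result:
name | city
Leo Smith | Austin
Henry Miller | San Diego
David Brown | San Antonio
Eve Martinez | Austin
Sam Jones | Chicago
Rose Davis | San Antonio
Noah Garcia | San Diego
Alice Miller | Chicago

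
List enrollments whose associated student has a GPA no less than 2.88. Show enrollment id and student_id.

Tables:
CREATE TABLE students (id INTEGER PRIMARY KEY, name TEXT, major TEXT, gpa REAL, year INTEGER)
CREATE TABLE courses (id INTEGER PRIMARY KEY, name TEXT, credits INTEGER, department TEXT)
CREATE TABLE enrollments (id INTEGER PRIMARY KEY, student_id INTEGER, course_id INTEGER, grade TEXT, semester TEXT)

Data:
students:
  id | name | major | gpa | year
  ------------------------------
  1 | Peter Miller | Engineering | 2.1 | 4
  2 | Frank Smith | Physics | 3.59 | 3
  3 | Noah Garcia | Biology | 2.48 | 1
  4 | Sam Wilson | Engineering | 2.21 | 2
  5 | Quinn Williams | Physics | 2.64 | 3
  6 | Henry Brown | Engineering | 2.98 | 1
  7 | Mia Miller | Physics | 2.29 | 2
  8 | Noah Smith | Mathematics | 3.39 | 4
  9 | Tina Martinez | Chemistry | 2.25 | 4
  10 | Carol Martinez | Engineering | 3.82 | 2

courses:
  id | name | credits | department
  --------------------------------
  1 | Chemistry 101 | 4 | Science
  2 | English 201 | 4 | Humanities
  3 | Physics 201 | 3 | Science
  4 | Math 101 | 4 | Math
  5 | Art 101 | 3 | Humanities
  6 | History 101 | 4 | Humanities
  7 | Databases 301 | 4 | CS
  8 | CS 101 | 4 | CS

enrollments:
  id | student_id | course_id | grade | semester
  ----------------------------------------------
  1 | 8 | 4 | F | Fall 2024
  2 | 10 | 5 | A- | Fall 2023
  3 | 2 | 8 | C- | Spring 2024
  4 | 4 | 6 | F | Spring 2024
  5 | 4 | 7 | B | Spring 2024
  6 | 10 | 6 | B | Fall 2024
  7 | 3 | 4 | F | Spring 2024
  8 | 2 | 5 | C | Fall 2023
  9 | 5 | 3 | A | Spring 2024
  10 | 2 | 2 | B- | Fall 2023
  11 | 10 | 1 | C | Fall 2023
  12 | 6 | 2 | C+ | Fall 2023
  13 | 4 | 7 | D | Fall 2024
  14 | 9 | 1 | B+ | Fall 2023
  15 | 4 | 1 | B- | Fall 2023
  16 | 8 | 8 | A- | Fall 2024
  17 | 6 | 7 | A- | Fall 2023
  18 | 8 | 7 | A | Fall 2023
SELECT id, student_id FROM enrollments WHERE student_id IN (SELECT id FROM students WHERE gpa >= 2.88)

Execution result:
id | student_id
1 | 8
2 | 10
3 | 2
6 | 10
8 | 2
10 | 2
11 | 10
12 | 6
16 | 8
17 | 6
18 | 8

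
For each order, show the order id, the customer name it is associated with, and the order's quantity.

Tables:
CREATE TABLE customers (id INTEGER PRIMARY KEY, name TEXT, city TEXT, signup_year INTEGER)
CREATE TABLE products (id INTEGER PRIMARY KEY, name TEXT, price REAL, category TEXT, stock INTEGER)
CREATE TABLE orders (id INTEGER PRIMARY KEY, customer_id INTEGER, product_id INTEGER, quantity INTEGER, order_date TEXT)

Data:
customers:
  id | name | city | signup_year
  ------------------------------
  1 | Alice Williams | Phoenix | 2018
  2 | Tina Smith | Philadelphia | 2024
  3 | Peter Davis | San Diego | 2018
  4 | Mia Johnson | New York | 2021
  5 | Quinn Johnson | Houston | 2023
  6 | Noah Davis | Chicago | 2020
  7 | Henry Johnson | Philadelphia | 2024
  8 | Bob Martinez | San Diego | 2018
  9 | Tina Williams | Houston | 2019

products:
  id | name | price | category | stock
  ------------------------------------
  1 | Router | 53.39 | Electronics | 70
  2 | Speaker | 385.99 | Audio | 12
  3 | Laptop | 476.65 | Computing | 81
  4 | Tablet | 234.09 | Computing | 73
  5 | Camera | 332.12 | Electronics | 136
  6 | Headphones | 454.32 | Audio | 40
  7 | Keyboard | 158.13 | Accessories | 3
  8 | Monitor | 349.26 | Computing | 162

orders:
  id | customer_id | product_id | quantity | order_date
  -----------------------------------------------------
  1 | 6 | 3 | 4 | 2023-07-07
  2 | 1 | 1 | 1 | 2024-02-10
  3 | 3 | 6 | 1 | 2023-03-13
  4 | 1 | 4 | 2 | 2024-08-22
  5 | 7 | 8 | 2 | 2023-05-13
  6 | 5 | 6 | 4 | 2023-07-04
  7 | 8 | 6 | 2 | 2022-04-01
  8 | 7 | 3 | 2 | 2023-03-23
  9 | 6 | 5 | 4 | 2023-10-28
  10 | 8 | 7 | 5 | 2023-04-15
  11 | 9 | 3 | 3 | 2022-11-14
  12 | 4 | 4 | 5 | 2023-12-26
SELECT c.id, p.name AS customer, c.quantity FROM orders c JOIN customers p ON c.customer_id = p.id

Execution result:
id | customer | quantity
1 | Noah Davis | 4
2 | Alice Williams | 1
3 | Peter Davis | 1
4 | Alice Williams | 2
5 | Henry Johnson | 2
6 | Quinn Johnson | 4
7 | Bob Martinez | 2
8 | Henry Johnson | 2
9 | Noah Davis | 4
10 | Bob Martinez | 5
11 | Tina Williams | 3
12 | Mia Johnson | 5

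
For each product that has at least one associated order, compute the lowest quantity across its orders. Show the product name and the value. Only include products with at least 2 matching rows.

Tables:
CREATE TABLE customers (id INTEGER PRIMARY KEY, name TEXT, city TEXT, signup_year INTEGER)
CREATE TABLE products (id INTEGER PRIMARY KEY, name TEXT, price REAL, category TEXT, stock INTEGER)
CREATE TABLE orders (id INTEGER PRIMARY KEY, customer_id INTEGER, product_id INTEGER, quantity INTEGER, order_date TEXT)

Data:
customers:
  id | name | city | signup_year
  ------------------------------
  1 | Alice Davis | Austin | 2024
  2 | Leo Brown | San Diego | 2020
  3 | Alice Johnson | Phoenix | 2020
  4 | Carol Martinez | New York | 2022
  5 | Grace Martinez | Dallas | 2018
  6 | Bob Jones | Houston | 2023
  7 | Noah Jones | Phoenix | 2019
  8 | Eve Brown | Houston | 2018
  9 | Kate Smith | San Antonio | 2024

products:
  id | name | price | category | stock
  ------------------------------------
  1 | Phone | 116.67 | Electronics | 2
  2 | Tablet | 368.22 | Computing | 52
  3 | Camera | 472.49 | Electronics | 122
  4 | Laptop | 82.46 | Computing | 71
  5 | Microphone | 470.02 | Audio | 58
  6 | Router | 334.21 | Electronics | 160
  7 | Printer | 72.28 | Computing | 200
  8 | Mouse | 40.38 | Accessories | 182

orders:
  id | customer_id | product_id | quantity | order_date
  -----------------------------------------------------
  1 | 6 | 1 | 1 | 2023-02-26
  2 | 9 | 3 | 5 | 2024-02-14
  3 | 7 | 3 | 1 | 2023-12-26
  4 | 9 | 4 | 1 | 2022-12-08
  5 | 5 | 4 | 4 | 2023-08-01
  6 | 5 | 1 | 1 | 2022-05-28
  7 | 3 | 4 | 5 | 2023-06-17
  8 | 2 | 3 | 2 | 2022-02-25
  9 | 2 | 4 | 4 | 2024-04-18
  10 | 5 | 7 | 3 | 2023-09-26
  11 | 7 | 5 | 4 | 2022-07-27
SELECT p.name, MIN(c.quantity) AS min_quantity FROM orders c JOIN products p ON c.product_id = p.id GROUP BY p.id, p.name HAVING COUNT(*) >= 2

Execution result:
name | min_quantity
Phone | 1
Camera | 1
Laptop | 1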